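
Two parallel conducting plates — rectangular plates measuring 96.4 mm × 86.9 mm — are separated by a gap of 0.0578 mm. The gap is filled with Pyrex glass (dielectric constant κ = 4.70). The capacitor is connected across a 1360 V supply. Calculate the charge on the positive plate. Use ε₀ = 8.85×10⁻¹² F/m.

8.20 μC

A = 96.4 × 86.9 mm² = 8.38×10⁻³ m².
C = κε₀A/d = 4.70 × 8.85×10⁻¹² × 8.38×10⁻³ / 5.78×10⁻⁵ = 6.03×10⁻⁹ F.
Q = CV = 6.03×10⁻⁹ × 1360 = 8.20×10⁻⁶ C.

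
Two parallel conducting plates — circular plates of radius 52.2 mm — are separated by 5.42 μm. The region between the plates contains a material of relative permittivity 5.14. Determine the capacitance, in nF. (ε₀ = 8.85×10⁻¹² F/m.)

A = π(52.2 mm)² = 8.56×10⁻³ m².
C = κε₀A/d = 5.14 × 8.85×10⁻¹² × 8.56×10⁻³ / 5.42×10⁻⁶ = 7.18×10⁻⁸ F.

C ≈ 71.8 nF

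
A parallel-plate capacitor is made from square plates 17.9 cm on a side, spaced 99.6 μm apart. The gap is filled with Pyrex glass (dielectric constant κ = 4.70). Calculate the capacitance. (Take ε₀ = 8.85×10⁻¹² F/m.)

C ≈ 13.4 nF

A = (17.9 cm)² = 3.20×10⁻² m².
C = κε₀A/d = 4.70 × 8.85×10⁻¹² × 3.20×10⁻² / 9.96×10⁻⁵ = 1.34×10⁻⁸ F.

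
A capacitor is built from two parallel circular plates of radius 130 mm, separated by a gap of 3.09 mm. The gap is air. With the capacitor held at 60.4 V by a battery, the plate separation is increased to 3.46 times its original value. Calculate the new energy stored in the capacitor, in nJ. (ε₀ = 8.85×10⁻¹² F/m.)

80.2 nJ

A = π(130 mm)² = 5.31×10⁻² m².
Initially C₁ = ε₀A/d = 8.85×10⁻¹² × 5.31×10⁻² / 3.09×10⁻³ = 1.52×10⁻¹⁰ F.
U₁ = 2.77×10⁻⁷ J.
Battery connected ⇒ V is held fixed. C₂ = 0.289 C₁ and U = ½CV², so U₂/U₁ = C₂/C₁ = 0.289.
U₂ = 0.289 × 2.77×10⁻⁷ = 8.02×10⁻⁸ J.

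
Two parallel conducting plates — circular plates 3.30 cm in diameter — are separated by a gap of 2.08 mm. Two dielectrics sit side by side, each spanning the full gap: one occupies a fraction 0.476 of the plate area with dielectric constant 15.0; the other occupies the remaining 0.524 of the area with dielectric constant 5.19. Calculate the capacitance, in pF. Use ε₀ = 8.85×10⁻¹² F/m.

A = π(3.30/2 cm)² = 8.55×10⁻⁴ m².
Side-by-side slabs ⇒ two capacitors in parallel, each spanning the full gap.
C₁ = κ₁ε₀A₁/d = 15.0 × 8.85×10⁻¹² × 4.07×10⁻⁴ / 2.08×10⁻³ = 2.60×10⁻¹¹ F.
C₂ = κ₂ε₀A₂/d = 5.19 × 8.85×10⁻¹² × 4.48×10⁻⁴ / 2.08×10⁻³ = 9.90×10⁻¹² F.
C = C₁ + C₂ = 3.59×10⁻¹¹ F.

C ≈ 35.9 pF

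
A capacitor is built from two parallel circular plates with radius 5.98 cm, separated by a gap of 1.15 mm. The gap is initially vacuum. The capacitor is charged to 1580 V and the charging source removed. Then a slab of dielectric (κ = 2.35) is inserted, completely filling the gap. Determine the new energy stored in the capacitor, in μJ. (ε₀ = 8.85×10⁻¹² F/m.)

U ≈ 45.9 μJ

A = π(5.98 cm)² = 1.12×10⁻² m².
Initially C₁ = ε₀A/d = 8.85×10⁻¹² × 1.12×10⁻² / 1.15×10⁻³ = 8.65×10⁻¹¹ F.
U₁ = 1.08×10⁻⁴ J.
Isolated ⇒ Q is held fixed. C₂ = 2.35 C₁ and U = Q²/(2C), so U₂/U₁ = C₁/C₂ = 0.426.
U₂ = 0.426 × 1.08×10⁻⁴ = 4.59×10⁻⁵ J.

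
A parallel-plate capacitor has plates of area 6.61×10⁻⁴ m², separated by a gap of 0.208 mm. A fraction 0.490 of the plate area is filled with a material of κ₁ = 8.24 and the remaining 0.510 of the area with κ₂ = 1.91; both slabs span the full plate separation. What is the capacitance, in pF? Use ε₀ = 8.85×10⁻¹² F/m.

Side-by-side slabs ⇒ two capacitors in parallel, each spanning the full gap.
C₁ = κ₁ε₀A₁/d = 8.24 × 8.85×10⁻¹² × 3.24×10⁻⁴ / 2.08×10⁻⁴ = 1.14×10⁻¹⁰ F.
C₂ = κ₂ε₀A₂/d = 1.91 × 8.85×10⁻¹² × 3.37×10⁻⁴ / 2.08×10⁻⁴ = 2.74×10⁻¹¹ F.
C = C₁ + C₂ = 1.41×10⁻¹⁰ F.

C ≈ 141 pF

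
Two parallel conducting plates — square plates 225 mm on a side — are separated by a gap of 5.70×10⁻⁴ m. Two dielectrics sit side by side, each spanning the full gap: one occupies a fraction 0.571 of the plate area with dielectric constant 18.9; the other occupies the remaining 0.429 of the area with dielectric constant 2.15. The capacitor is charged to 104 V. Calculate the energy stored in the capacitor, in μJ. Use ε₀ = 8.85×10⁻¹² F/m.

A = (225 mm)² = 5.06×10⁻² m².
Side-by-side slabs ⇒ two capacitors in parallel, each spanning the full gap.
C₁ = κ₁ε₀A₁/d = 18.9 × 8.85×10⁻¹² × 2.89×10⁻² / 5.70×10⁻⁴ = 8.48×10⁻⁹ F.
C₂ = κ₂ε₀A₂/d = 2.15 × 8.85×10⁻¹² × 2.17×10⁻² / 5.70×10⁻⁴ = 7.25×10⁻¹⁰ F.
C = C₁ + C₂ = 9.21×10⁻⁹ F.
U = ½CV² = ½ × 9.21×10⁻⁹ × (104)² = 4.98×10⁻⁵ J.

49.8 μJ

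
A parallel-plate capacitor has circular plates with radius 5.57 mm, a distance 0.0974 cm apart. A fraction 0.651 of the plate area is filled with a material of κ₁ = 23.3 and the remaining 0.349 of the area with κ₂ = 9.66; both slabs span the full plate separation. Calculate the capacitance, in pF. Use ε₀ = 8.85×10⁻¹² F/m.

C ≈ 16.4 pF

A = π(5.57 mm)² = 9.75×10⁻⁵ m².
Side-by-side slabs ⇒ two capacitors in parallel, each spanning the full gap.
C₁ = κ₁ε₀A₁/d = 23.3 × 8.85×10⁻¹² × 6.35×10⁻⁵ / 9.74×10⁻⁴ = 1.34×10⁻¹¹ F.
C₂ = κ₂ε₀A₂/d = 9.66 × 8.85×10⁻¹² × 3.40×10⁻⁵ / 9.74×10⁻⁴ = 2.99×10⁻¹² F.
C = C₁ + C₂ = 1.64×10⁻¹¹ F.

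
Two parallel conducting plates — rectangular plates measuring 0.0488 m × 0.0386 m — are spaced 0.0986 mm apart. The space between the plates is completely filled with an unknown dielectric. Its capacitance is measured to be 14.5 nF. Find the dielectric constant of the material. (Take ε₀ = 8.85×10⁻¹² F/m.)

A = 0.0488 × 0.0386 m² = 1.88×10⁻³ m².
κ = Cd/(ε₀A) = 1.45×10⁻⁸ × 9.86×10⁻⁵ / (8.85×10⁻¹² × 1.88×10⁻³) = 85.8.

κ ≈ 85.8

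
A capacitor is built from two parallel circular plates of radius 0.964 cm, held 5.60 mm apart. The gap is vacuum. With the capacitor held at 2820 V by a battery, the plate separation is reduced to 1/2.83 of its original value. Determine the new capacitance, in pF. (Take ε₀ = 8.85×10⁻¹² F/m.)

C ≈ 1.31 pF

A = π(0.964 cm)² = 2.92×10⁻⁴ m².
Initially C₁ = ε₀A/d = 8.85×10⁻¹² × 2.92×10⁻⁴ / 5.60×10⁻³ = 4.61×10⁻¹³ F.
C = ε₀A/d scales as 1/d, so C₂/C₁ = d₁/d₂ = 2.83.
C₂ = 2.83 × 4.61×10⁻¹³ = 1.31×10⁻¹² F.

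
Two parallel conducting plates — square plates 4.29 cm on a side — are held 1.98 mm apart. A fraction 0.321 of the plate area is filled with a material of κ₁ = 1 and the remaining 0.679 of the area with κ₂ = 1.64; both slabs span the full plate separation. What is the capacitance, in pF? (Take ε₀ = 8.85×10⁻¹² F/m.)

C ≈ 11.8 pF

A = (4.29 cm)² = 1.84×10⁻³ m².
Side-by-side slabs ⇒ two capacitors in parallel, each spanning the full gap.
C₁ = κ₁ε₀A₁/d = 1.00 × 8.85×10⁻¹² × 5.91×10⁻⁴ / 1.98×10⁻³ = 2.64×10⁻¹² F.
C₂ = κ₂ε₀A₂/d = 1.64 × 8.85×10⁻¹² × 1.25×10⁻³ / 1.98×10⁻³ = 9.16×10⁻¹² F.
C = C₁ + C₂ = 1.18×10⁻¹¹ F.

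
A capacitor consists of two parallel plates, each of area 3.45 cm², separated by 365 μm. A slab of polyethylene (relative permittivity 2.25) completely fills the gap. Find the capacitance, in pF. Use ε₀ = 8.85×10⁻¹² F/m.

A = 3.45 cm² = 3.45×10⁻⁴ m².
C = κε₀A/d = 2.25 × 8.85×10⁻¹² × 3.45×10⁻⁴ / 3.65×10⁻⁴ = 1.88×10⁻¹¹ F.

C ≈ 18.8 pF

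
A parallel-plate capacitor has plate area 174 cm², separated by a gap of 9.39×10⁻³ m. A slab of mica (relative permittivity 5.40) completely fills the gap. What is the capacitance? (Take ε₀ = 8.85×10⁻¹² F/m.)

88.6 pF

A = 174 cm² = 1.74×10⁻² m².
C = κε₀A/d = 5.40 × 8.85×10⁻¹² × 1.74×10⁻² / 9.39×10⁻³ = 8.86×10⁻¹¹ F.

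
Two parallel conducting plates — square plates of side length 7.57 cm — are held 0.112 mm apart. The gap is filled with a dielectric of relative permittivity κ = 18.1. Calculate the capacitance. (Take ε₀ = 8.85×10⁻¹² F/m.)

C ≈ 8.20 nF

A = (7.57 cm)² = 5.73×10⁻³ m².
C = κε₀A/d = 18.1 × 8.85×10⁻¹² × 5.73×10⁻³ / 1.12×10⁻⁴ = 8.20×10⁻⁹ F.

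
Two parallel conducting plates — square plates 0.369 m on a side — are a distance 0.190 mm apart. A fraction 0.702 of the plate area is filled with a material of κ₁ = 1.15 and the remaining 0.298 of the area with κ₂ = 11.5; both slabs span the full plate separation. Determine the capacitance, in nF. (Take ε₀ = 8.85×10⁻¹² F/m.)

C ≈ 26.9 nF

A = (0.369 m)² = 0.136 m².
Side-by-side slabs ⇒ two capacitors in parallel, each spanning the full gap.
C₁ = κ₁ε₀A₁/d = 1.15 × 8.85×10⁻¹² × 9.56×10⁻² / 1.90×10⁻⁴ = 5.12×10⁻⁹ F.
C₂ = κ₂ε₀A₂/d = 11.5 × 8.85×10⁻¹² × 4.06×10⁻² / 1.90×10⁻⁴ = 2.17×10⁻⁸ F.
C = C₁ + C₂ = 2.69×10⁻⁸ F.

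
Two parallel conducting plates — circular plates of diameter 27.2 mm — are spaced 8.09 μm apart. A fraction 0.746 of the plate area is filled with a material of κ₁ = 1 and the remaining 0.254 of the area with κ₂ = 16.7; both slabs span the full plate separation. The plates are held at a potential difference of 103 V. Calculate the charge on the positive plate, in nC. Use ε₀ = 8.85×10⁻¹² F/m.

Q ≈ 327 nC

A = π(27.2/2 mm)² = 5.81×10⁻⁴ m².
Side-by-side slabs ⇒ two capacitors in parallel, each spanning the full gap.
C₁ = κ₁ε₀A₁/d = 1.00 × 8.85×10⁻¹² × 4.33×10⁻⁴ / 8.09×10⁻⁶ = 4.74×10⁻¹⁰ F.
C₂ = κ₂ε₀A₂/d = 16.7 × 8.85×10⁻¹² × 1.48×10⁻⁴ / 8.09×10⁻⁶ = 2.70×10⁻⁹ F.
C = C₁ + C₂ = 3.17×10⁻⁹ F.
Q = CV = 3.17×10⁻⁹ × 103 = 3.27×10⁻⁷ C.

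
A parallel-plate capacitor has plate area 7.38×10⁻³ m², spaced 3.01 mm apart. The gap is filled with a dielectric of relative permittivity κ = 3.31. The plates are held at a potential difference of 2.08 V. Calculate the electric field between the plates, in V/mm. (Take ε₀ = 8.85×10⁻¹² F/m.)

E = V/d = 2.08 / 3.01×10⁻³ = 6.91×10² V/m.

0.691 V/mm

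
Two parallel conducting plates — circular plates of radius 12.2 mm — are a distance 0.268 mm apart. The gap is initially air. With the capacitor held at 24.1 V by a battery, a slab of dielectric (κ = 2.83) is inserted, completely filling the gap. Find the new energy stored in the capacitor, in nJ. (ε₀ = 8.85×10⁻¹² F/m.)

U ≈ 12.7 nJ

A = π(12.2 mm)² = 4.68×10⁻⁴ m².
Initially C₁ = ε₀A/d = 8.85×10⁻¹² × 4.68×10⁻⁴ / 2.68×10⁻⁴ = 1.54×10⁻¹¹ F.
U₁ = 4.48×10⁻⁹ J.
Battery connected ⇒ V is held fixed. C₂ = 2.83 C₁ and U = ½CV², so U₂/U₁ = C₂/C₁ = 2.83.
U₂ = 2.83 × 4.48×10⁻⁹ = 1.27×10⁻⁸ J.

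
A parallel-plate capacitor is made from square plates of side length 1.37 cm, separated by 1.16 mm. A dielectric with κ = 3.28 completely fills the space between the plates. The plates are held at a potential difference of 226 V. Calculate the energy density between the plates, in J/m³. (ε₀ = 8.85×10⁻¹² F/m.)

E = V/d = 226 / 1.16×10⁻³ = 1.95×10⁵ V/m.
u = ½κε₀E² = ½ × 3.28 × 8.85×10⁻¹² × (1.95×10⁵)² = 0.551 J/m³.

u ≈ 0.551 J/m³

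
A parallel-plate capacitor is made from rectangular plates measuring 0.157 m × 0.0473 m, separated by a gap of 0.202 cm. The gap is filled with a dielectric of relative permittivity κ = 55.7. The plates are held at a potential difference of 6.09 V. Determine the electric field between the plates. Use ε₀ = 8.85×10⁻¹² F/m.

3.01 kV/m

E = V/d = 6.09 / 2.02×10⁻³ = 3.01×10³ V/m.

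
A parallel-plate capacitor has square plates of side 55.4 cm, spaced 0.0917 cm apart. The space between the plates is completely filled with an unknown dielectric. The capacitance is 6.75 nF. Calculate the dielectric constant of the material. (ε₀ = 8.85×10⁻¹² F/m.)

A = (55.4 cm)² = 0.307 m².
κ = Cd/(ε₀A) = 6.75×10⁻⁹ × 9.17×10⁻⁴ / (8.85×10⁻¹² × 0.307) = 2.28.

κ ≈ 2.28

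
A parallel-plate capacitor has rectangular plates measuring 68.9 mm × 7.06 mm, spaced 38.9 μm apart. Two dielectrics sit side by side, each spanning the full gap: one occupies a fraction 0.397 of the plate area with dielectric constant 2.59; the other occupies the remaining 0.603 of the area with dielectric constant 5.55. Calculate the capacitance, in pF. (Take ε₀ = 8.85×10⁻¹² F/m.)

C ≈ 484 pF

A = 68.9 × 7.06 mm² = 4.86×10⁻⁴ m².
Side-by-side slabs ⇒ two capacitors in parallel, each spanning the full gap.
C₁ = κ₁ε₀A₁/d = 2.59 × 8.85×10⁻¹² × 1.93×10⁻⁴ / 3.89×10⁻⁵ = 1.14×10⁻¹⁰ F.
C₂ = κ₂ε₀A₂/d = 5.55 × 8.85×10⁻¹² × 2.93×10⁻⁴ / 3.89×10⁻⁵ = 3.70×10⁻¹⁰ F.
C = C₁ + C₂ = 4.84×10⁻¹⁰ F.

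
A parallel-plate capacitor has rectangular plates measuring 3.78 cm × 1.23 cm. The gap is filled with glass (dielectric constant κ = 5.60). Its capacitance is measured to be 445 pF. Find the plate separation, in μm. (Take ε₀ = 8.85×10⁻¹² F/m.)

A = 3.78 × 1.23 cm² = 4.65×10⁻⁴ m².
d = κε₀A/C = 5.60 × 8.85×10⁻¹² × 4.65×10⁻⁴ / 4.45×10⁻¹⁰ = 5.18×10⁻⁵ m.

51.8 μm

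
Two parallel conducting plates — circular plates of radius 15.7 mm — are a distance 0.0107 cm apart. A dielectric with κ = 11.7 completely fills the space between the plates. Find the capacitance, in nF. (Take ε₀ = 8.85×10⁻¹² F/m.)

A = π(15.7 mm)² = 7.74×10⁻⁴ m².
C = κε₀A/d = 11.7 × 8.85×10⁻¹² × 7.74×10⁻⁴ / 1.07×10⁻⁴ = 7.49×10⁻¹⁰ F.

0.749 nF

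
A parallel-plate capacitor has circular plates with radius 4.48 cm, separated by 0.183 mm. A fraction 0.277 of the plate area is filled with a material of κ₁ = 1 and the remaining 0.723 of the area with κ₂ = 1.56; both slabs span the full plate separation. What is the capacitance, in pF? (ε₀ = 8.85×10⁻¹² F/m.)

C ≈ 428 pF

A = π(4.48 cm)² = 6.31×10⁻³ m².
Side-by-side slabs ⇒ two capacitors in parallel, each spanning the full gap.
C₁ = κ₁ε₀A₁/d = 1.00 × 8.85×10⁻¹² × 1.75×10⁻³ / 1.83×10⁻⁴ = 8.45×10⁻¹¹ F.
C₂ = κ₂ε₀A₂/d = 1.56 × 8.85×10⁻¹² × 4.56×10⁻³ / 1.83×10⁻⁴ = 3.44×10⁻¹⁰ F.
C = C₁ + C₂ = 4.28×10⁻¹⁰ F.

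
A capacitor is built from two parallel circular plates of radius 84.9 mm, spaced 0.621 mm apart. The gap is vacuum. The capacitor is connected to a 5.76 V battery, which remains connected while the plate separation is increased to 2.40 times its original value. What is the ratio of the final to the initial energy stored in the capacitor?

Battery connected ⇒ V is held fixed.
C₂ = 0.417 C₁ and U = ½CV², so U₂/U₁ = C₂/C₁ = 0.417.

0.417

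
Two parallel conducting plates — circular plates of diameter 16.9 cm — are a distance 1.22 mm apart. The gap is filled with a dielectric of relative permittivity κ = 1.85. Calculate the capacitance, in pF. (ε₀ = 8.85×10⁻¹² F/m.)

C ≈ 301 pF

A = π(16.9/2 cm)² = 2.24×10⁻² m².
C = κε₀A/d = 1.85 × 8.85×10⁻¹² × 2.24×10⁻² / 1.22×10⁻³ = 3.01×10⁻¹⁰ F.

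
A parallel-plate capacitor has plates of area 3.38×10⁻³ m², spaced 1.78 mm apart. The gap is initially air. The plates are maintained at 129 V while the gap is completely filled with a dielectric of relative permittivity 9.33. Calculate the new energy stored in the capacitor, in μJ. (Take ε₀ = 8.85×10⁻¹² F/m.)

Initially C₁ = ε₀A/d = 8.85×10⁻¹² × 3.38×10⁻³ / 1.78×10⁻³ = 1.68×10⁻¹¹ F.
U₁ = 1.40×10⁻⁷ J.
Battery connected ⇒ V is held fixed. C₂ = 9.33 C₁ and U = ½CV², so U₂/U₁ = C₂/C₁ = 9.33.
U₂ = 9.33 × 1.40×10⁻⁷ = 1.30×10⁻⁶ J.

U ≈ 1.30 μJ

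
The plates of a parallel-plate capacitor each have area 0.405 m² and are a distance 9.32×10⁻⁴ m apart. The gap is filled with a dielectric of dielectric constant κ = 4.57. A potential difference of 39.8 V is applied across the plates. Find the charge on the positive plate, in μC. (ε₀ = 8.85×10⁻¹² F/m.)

C = κε₀A/d = 4.57 × 8.85×10⁻¹² × 0.405 / 9.32×10⁻⁴ = 1.76×10⁻⁸ F.
Q = CV = 1.76×10⁻⁸ × 39.8 = 6.99×10⁻⁷ C.

0.699 μC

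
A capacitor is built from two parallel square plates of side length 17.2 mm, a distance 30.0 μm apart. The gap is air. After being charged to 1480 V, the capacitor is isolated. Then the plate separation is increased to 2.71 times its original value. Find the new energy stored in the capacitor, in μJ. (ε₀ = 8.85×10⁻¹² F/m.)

259 μJ

A = (17.2 mm)² = 2.96×10⁻⁴ m².
Initially C₁ = ε₀A/d = 8.85×10⁻¹² × 2.96×10⁻⁴ / 3.00×10⁻⁵ = 8.73×10⁻¹¹ F.
U₁ = 9.56×10⁻⁵ J.
Isolated ⇒ Q is held fixed. C₂ = 0.369 C₁ and U = Q²/(2C), so U₂/U₁ = C₁/C₂ = 2.71.
U₂ = 2.71 × 9.56×10⁻⁵ = 2.59×10⁻⁴ J.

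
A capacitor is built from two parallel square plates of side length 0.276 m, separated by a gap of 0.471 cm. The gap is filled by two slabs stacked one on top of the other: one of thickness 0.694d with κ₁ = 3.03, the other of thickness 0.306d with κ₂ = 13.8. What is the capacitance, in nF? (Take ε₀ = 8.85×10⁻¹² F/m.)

C ≈ 0.570 nF

A = (0.276 m)² = 7.62×10⁻² m².
Stacked slabs ⇒ two capacitors in series, each with the full plate area.
C₁ = κ₁ε₀A/d₁ = 3.03 × 8.85×10⁻¹² × 7.62×10⁻² / 3.27×10⁻³ = 6.25×10⁻¹⁰ F.
C₂ = κ₂ε₀A/d₂ = 13.8 × 8.85×10⁻¹² × 7.62×10⁻² / 1.44×10⁻³ = 6.46×10⁻⁹ F.
C = (1/C₁ + 1/C₂)⁻¹ = 5.70×10⁻¹⁰ F.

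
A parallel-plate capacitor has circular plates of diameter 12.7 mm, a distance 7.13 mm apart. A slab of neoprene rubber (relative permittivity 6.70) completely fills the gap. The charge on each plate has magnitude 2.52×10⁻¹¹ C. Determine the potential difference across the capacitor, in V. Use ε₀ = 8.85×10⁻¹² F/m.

A = π(12.7/2 mm)² = 1.27×10⁻⁴ m².
C = κε₀A/d = 6.70 × 8.85×10⁻¹² × 1.27×10⁻⁴ / 7.13×10⁻³ = 1.05×10⁻¹² F.
V = Q/C = 2.52×10⁻¹¹ / 1.05×10⁻¹² = 23.9 V.

23.9 V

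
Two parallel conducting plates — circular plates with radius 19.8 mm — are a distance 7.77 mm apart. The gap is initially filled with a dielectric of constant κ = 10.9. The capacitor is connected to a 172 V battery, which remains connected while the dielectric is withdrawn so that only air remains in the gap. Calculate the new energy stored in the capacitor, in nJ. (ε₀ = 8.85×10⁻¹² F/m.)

20.8 nJ

A = π(19.8 mm)² = 1.23×10⁻³ m².
Initially C₁ = κε₀A/d = 10.9 × 8.85×10⁻¹² × 1.23×10⁻³ / 7.77×10⁻³ = 1.53×10⁻¹¹ F.
U₁ = 2.26×10⁻⁷ J.
Battery connected ⇒ V is held fixed. C₂ = 0.0917 C₁ and U = ½CV², so U₂/U₁ = C₂/C₁ = 0.0917.
U₂ = 0.0917 × 2.26×10⁻⁷ = 2.08×10⁻⁸ J.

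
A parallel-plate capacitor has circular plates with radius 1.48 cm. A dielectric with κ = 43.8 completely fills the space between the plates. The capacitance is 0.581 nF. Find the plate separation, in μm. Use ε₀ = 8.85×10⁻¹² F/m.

A = π(1.48 cm)² = 6.88×10⁻⁴ m².
d = κε₀A/C = 43.8 × 8.85×10⁻¹² × 6.88×10⁻⁴ / 5.81×10⁻¹⁰ = 4.59×10⁻⁴ m.

d ≈ 459 μm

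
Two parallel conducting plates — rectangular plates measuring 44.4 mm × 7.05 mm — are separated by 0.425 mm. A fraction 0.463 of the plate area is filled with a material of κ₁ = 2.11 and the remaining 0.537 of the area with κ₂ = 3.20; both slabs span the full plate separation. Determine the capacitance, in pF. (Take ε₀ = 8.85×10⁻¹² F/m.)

A = 44.4 × 7.05 mm² = 3.13×10⁻⁴ m².
Side-by-side slabs ⇒ two capacitors in parallel, each spanning the full gap.
C₁ = κ₁ε₀A₁/d = 2.11 × 8.85×10⁻¹² × 1.45×10⁻⁴ / 4.25×10⁻⁴ = 6.37×10⁻¹² F.
C₂ = κ₂ε₀A₂/d = 3.20 × 8.85×10⁻¹² × 1.68×10⁻⁴ / 4.25×10⁻⁴ = 1.12×10⁻¹¹ F.
C = C₁ + C₂ = 1.76×10⁻¹¹ F.

C ≈ 17.6 pF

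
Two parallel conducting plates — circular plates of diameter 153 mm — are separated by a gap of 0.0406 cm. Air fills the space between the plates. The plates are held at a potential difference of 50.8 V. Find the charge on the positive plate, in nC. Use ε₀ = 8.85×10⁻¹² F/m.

20.4 nC

A = π(153/2 mm)² = 1.84×10⁻² m².
C = ε₀A/d = 8.85×10⁻¹² × 1.84×10⁻² / 4.06×10⁻⁴ = 4.01×10⁻¹⁰ F.
Q = CV = 4.01×10⁻¹⁰ × 50.8 = 2.04×10⁻⁸ C.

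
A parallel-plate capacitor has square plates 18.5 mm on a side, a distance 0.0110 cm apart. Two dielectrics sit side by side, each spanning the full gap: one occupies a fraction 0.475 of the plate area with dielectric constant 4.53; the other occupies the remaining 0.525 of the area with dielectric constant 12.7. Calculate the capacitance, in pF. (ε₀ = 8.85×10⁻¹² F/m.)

C ≈ 243 pF

A = (18.5 mm)² = 3.42×10⁻⁴ m².
Side-by-side slabs ⇒ two capacitors in parallel, each spanning the full gap.
C₁ = κ₁ε₀A₁/d = 4.53 × 8.85×10⁻¹² × 1.63×10⁻⁴ / 1.10×10⁻⁴ = 5.92×10⁻¹¹ F.
C₂ = κ₂ε₀A₂/d = 12.7 × 8.85×10⁻¹² × 1.80×10⁻⁴ / 1.10×10⁻⁴ = 1.84×10⁻¹⁰ F.
C = C₁ + C₂ = 2.43×10⁻¹⁰ F.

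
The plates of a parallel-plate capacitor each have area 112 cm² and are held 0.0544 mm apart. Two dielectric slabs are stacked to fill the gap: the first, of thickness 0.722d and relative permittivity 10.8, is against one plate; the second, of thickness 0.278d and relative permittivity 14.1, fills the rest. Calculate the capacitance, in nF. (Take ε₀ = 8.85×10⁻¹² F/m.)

A = 112 cm² = 1.12×10⁻² m².
Stacked slabs ⇒ two capacitors in series, each with the full plate area.
C₁ = κ₁ε₀A/d₁ = 10.8 × 8.85×10⁻¹² × 1.12×10⁻² / 3.93×10⁻⁵ = 2.73×10⁻⁸ F.
C₂ = κ₂ε₀A/d₂ = 14.1 × 8.85×10⁻¹² × 1.12×10⁻² / 1.51×10⁻⁵ = 9.24×10⁻⁸ F.
C = (1/C₁ + 1/C₂)⁻¹ = 2.10×10⁻⁸ F.

21.0 nF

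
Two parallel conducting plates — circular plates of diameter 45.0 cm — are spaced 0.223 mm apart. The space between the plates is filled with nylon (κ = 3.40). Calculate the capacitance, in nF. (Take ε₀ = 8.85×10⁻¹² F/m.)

21.5 nF

A = π(45.0/2 cm)² = 0.159 m².
C = κε₀A/d = 3.40 × 8.85×10⁻¹² × 0.159 / 2.23×10⁻⁴ = 2.15×10⁻⁸ F.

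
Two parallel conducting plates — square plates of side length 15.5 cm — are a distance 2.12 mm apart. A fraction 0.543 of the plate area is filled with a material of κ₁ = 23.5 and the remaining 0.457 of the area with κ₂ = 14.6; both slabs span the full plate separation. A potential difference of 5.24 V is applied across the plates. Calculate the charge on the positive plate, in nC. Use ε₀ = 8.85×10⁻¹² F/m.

A = (15.5 cm)² = 2.40×10⁻² m².
Side-by-side slabs ⇒ two capacitors in parallel, each spanning the full gap.
C₁ = κ₁ε₀A₁/d = 23.5 × 8.85×10⁻¹² × 1.30×10⁻² / 2.12×10⁻³ = 1.28×10⁻⁹ F.
C₂ = κ₂ε₀A₂/d = 14.6 × 8.85×10⁻¹² × 1.10×10⁻² / 2.12×10⁻³ = 6.69×10⁻¹⁰ F.
C = C₁ + C₂ = 1.95×10⁻⁹ F.
Q = CV = 1.95×10⁻⁹ × 5.24 = 1.02×10⁻⁸ C.

Q ≈ 10.2 nC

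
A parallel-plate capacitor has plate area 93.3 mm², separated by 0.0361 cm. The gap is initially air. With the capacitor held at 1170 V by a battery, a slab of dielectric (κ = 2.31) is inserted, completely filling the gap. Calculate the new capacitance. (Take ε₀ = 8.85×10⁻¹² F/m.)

5.28 pF

A = 93.3 mm² = 9.33×10⁻⁵ m².
Initially C₁ = ε₀A/d = 8.85×10⁻¹² × 9.33×10⁻⁵ / 3.61×10⁻⁴ = 2.29×10⁻¹² F.
C = κε₀A/d scales with κ, so C₂/C₁ = κ = 2.31.
C₂ = 2.31 × 2.29×10⁻¹² = 5.28×10⁻¹² F.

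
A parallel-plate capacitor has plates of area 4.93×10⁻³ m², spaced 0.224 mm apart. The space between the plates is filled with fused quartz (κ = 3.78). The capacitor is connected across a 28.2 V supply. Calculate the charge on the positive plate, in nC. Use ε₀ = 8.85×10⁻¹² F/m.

20.8 nC

C = κε₀A/d = 3.78 × 8.85×10⁻¹² × 4.93×10⁻³ / 2.24×10⁻⁴ = 7.36×10⁻¹⁰ F.
Q = CV = 7.36×10⁻¹⁰ × 28.2 = 2.08×10⁻⁸ C.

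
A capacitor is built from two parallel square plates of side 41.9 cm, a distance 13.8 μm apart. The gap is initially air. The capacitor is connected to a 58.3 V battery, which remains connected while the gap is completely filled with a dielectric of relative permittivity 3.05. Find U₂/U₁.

Battery connected ⇒ V is held fixed.
C₂ = 3.05 C₁ and U = ½CV², so U₂/U₁ = C₂/C₁ = 3.05.

3.05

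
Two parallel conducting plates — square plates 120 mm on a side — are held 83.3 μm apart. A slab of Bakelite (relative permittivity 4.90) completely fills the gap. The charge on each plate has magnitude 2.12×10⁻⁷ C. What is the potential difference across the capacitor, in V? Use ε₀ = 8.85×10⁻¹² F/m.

A = (120 mm)² = 1.44×10⁻² m².
C = κε₀A/d = 4.90 × 8.85×10⁻¹² × 1.44×10⁻² / 8.33×10⁻⁵ = 7.50×10⁻⁹ F.
V = Q/C = 2.12×10⁻⁷ / 7.50×10⁻⁹ = 28.3 V.

V ≈ 28.3 V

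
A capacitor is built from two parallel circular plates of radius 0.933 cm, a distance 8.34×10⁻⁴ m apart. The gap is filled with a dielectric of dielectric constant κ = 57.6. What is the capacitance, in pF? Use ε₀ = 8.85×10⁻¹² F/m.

C ≈ 167 pF

A = π(0.933 cm)² = 2.73×10⁻⁴ m².
C = κε₀A/d = 57.6 × 8.85×10⁻¹² × 2.73×10⁻⁴ / 8.34×10⁻⁴ = 1.67×10⁻¹⁰ F.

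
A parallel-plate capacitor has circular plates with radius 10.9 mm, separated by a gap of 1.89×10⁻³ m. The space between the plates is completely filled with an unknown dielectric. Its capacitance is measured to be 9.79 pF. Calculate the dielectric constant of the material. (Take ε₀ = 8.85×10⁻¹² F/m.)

A = π(10.9 mm)² = 3.73×10⁻⁴ m².
κ = Cd/(ε₀A) = 9.79×10⁻¹² × 1.89×10⁻³ / (8.85×10⁻¹² × 3.73×10⁻⁴) = 5.60.

κ ≈ 5.60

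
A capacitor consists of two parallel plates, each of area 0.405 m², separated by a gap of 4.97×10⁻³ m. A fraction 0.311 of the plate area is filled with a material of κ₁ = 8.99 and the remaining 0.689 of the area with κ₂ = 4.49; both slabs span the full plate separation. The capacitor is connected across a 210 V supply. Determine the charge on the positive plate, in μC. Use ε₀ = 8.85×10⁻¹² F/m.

Side-by-side slabs ⇒ two capacitors in parallel, each spanning the full gap.
C₁ = κ₁ε₀A₁/d = 8.99 × 8.85×10⁻¹² × 0.126 / 4.97×10⁻³ = 2.02×10⁻⁹ F.
C₂ = κ₂ε₀A₂/d = 4.49 × 8.85×10⁻¹² × 0.279 / 4.97×10⁻³ = 2.23×10⁻⁹ F.
C = C₁ + C₂ = 4.25×10⁻⁹ F.
Q = CV = 4.25×10⁻⁹ × 210 = 8.92×10⁻⁷ C.

0.892 μC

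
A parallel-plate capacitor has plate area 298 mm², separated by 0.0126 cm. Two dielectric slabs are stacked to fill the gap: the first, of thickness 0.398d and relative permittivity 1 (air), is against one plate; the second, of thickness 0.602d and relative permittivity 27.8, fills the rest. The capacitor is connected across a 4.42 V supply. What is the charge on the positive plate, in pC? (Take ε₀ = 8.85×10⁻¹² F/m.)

A = 298 mm² = 2.98×10⁻⁴ m².
Stacked slabs ⇒ two capacitors in series, each with the full plate area.
C₁ = κ₁ε₀A/d₁ = 1.00 × 8.85×10⁻¹² × 2.98×10⁻⁴ / 5.01×10⁻⁵ = 5.26×10⁻¹¹ F.
C₂ = κ₂ε₀A/d₂ = 27.8 × 8.85×10⁻¹² × 2.98×10⁻⁴ / 7.59×10⁻⁵ = 9.67×10⁻¹⁰ F.
C = (1/C₁ + 1/C₂)⁻¹ = 4.99×10⁻¹¹ F.
Q = CV = 4.99×10⁻¹¹ × 4.42 = 2.20×10⁻¹⁰ C.

220 pC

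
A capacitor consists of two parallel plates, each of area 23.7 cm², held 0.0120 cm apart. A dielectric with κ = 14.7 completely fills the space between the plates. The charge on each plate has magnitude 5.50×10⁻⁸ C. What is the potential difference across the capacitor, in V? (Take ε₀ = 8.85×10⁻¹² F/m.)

A = 23.7 cm² = 2.37×10⁻³ m².
C = κε₀A/d = 14.7 × 8.85×10⁻¹² × 2.37×10⁻³ / 1.20×10⁻⁴ = 2.57×10⁻⁹ F.
V = Q/C = 5.50×10⁻⁸ / 2.57×10⁻⁹ = 21.4 V.

V ≈ 21.4 V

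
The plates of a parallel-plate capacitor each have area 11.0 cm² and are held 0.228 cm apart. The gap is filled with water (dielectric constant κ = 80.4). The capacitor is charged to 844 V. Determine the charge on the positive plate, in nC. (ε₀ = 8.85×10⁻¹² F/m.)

290 nC

A = 11.0 cm² = 1.10×10⁻³ m².
C = κε₀A/d = 80.4 × 8.85×10⁻¹² × 1.10×10⁻³ / 2.28×10⁻³ = 3.43×10⁻¹⁰ F.
Q = CV = 3.43×10⁻¹⁰ × 844 = 2.90×10⁻⁷ C.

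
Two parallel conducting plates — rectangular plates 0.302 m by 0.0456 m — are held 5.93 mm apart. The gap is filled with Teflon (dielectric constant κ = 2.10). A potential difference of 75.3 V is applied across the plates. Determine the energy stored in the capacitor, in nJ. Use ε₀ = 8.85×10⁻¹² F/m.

U ≈ 122 nJ

A = 0.302 × 0.0456 m² = 1.38×10⁻² m².
C = κε₀A/d = 2.10 × 8.85×10⁻¹² × 1.38×10⁻² / 5.93×10⁻³ = 4.32×10⁻¹¹ F.
U = ½CV² = ½ × 4.32×10⁻¹¹ × (75.3)² = 1.22×10⁻⁷ J.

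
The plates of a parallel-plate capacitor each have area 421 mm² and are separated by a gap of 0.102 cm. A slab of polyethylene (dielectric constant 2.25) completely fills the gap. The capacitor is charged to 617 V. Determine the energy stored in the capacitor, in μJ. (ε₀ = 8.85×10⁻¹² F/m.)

U ≈ 1.56 μJ

A = 421 mm² = 4.21×10⁻⁴ m².
C = κε₀A/d = 2.25 × 8.85×10⁻¹² × 4.21×10⁻⁴ / 1.02×10⁻³ = 8.22×10⁻¹² F.
U = ½CV² = ½ × 8.22×10⁻¹² × (617)² = 1.56×10⁻⁶ J.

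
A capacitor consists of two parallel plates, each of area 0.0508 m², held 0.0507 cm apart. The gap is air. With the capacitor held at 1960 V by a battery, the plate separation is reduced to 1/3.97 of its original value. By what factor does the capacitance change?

C = ε₀A/d scales as 1/d, so C₂/C₁ = d₁/d₂ = 3.97.

3.97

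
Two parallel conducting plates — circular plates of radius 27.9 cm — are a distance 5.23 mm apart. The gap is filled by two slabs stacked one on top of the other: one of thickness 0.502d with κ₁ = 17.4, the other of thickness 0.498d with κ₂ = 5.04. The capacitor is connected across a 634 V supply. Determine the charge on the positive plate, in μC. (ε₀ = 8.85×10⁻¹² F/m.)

Q ≈ 2.06 μC

A = π(27.9 cm)² = 0.245 m².
Stacked slabs ⇒ two capacitors in series, each with the full plate area.
C₁ = κ₁ε₀A/d₁ = 17.4 × 8.85×10⁻¹² × 0.245 / 2.63×10⁻³ = 1.43×10⁻⁸ F.
C₂ = κ₂ε₀A/d₂ = 5.04 × 8.85×10⁻¹² × 0.245 / 2.60×10⁻³ = 4.19×10⁻⁹ F.
C = (1/C₁ + 1/C₂)⁻¹ = 3.24×10⁻⁹ F.
Q = CV = 3.24×10⁻⁹ × 634 = 2.06×10⁻⁶ C.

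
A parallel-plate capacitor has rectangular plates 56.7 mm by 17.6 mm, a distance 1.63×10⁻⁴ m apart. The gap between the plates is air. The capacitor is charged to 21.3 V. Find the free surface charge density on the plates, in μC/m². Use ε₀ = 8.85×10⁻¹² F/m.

σ ≈ 1.16 μC/m²

A = 56.7 × 17.6 mm² = 9.98×10⁻⁴ m².
C = ε₀A/d = 8.85×10⁻¹² × 9.98×10⁻⁴ / 1.63×10⁻⁴ = 5.42×10⁻¹¹ F.
σ = Q/A = CV/A = 5.42×10⁻¹¹ × 21.3 / 9.98×10⁻⁴ = 1.16×10⁻⁶ C/m².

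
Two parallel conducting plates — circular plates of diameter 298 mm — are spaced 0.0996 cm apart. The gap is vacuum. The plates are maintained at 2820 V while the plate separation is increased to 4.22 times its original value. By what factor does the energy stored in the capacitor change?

0.237

Battery connected ⇒ V is held fixed.
C₂ = 0.237 C₁ and U = ½CV², so U₂/U₁ = C₂/C₁ = 0.237.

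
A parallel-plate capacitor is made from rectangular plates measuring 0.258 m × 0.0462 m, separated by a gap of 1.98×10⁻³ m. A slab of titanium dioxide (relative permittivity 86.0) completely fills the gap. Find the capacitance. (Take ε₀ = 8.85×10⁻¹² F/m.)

A = 0.258 × 0.0462 m² = 1.19×10⁻² m².
C = κε₀A/d = 86.0 × 8.85×10⁻¹² × 1.19×10⁻² / 1.98×10⁻³ = 4.58×10⁻⁹ F.

C ≈ 4.58 nF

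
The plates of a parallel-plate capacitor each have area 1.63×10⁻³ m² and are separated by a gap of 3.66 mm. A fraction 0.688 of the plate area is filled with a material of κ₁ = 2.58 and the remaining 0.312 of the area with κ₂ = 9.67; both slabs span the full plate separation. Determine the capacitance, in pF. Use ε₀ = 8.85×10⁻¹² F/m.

Side-by-side slabs ⇒ two capacitors in parallel, each spanning the full gap.
C₁ = κ₁ε₀A₁/d = 2.58 × 8.85×10⁻¹² × 1.12×10⁻³ / 3.66×10⁻³ = 7.00×10⁻¹² F.
C₂ = κ₂ε₀A₂/d = 9.67 × 8.85×10⁻¹² × 5.09×10⁻⁴ / 3.66×10⁻³ = 1.19×10⁻¹¹ F.
C = C₁ + C₂ = 1.89×10⁻¹¹ F.

C ≈ 18.9 pF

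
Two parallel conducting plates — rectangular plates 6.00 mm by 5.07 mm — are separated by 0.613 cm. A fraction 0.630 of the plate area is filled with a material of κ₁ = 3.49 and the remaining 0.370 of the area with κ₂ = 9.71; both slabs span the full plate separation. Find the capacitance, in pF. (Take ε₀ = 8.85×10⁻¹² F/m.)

C ≈ 0.254 pF

A = 6.00 × 5.07 mm² = 3.04×10⁻⁵ m².
Side-by-side slabs ⇒ two capacitors in parallel, each spanning the full gap.
C₁ = κ₁ε₀A₁/d = 3.49 × 8.85×10⁻¹² × 1.92×10⁻⁵ / 6.13×10⁻³ = 9.66×10⁻¹⁴ F.
C₂ = κ₂ε₀A₂/d = 9.71 × 8.85×10⁻¹² × 1.13×10⁻⁵ / 6.13×10⁻³ = 1.58×10⁻¹³ F.
C = C₁ + C₂ = 2.54×10⁻¹³ F.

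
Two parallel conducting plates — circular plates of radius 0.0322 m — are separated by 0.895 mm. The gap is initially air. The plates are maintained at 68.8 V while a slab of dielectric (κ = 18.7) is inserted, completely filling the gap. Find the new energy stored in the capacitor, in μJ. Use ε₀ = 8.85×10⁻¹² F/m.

U ≈ 1.43 μJ

A = π(0.0322 m)² = 3.26×10⁻³ m².
Initially C₁ = ε₀A/d = 8.85×10⁻¹² × 3.26×10⁻³ / 8.95×10⁻⁴ = 3.22×10⁻¹¹ F.
U₁ = 7.62×10⁻⁸ J.
Battery connected ⇒ V is held fixed. C₂ = 18.7 C₁ and U = ½CV², so U₂/U₁ = C₂/C₁ = 18.7.
U₂ = 18.7 × 7.62×10⁻⁸ = 1.43×10⁻⁶ J.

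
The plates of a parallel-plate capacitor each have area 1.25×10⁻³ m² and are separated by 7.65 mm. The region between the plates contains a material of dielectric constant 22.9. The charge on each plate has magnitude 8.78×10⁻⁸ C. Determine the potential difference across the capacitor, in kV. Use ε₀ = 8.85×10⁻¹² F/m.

2.65 kV

C = κε₀A/d = 22.9 × 8.85×10⁻¹² × 1.25×10⁻³ / 7.65×10⁻³ = 3.31×10⁻¹¹ F.
V = Q/C = 8.78×10⁻⁸ / 3.31×10⁻¹¹ = 2.65×10³ V.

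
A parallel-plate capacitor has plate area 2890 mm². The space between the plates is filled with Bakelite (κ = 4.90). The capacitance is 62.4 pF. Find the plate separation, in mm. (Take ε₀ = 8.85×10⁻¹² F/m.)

A = 2890 mm² = 2.89×10⁻³ m².
d = κε₀A/C = 4.90 × 8.85×10⁻¹² × 2.89×10⁻³ / 6.24×10⁻¹¹ = 2.01×10⁻³ m.

2.01 mm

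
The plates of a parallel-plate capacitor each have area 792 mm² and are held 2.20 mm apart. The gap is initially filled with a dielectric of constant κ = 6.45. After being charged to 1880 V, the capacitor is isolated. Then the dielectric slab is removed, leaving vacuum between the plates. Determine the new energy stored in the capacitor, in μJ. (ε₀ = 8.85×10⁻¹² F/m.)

A = 792 mm² = 7.92×10⁻⁴ m².
Initially C₁ = κε₀A/d = 6.45 × 8.85×10⁻¹² × 7.92×10⁻⁴ / 2.20×10⁻³ = 2.05×10⁻¹¹ F.
U₁ = 3.63×10⁻⁵ J.
Isolated ⇒ Q is held fixed. C₂ = 0.155 C₁ and U = Q²/(2C), so U₂/U₁ = C₁/C₂ = 6.45.
U₂ = 6.45 × 3.63×10⁻⁵ = 2.34×10⁻⁴ J.

U ≈ 234 μJ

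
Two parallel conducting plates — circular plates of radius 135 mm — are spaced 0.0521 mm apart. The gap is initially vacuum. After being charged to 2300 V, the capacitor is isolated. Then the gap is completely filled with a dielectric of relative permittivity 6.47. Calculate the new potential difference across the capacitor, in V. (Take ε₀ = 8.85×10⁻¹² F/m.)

V ≈ 355 V

A = π(135 mm)² = 5.73×10⁻² m².
Initially C₁ = ε₀A/d = 8.85×10⁻¹² × 5.73×10⁻² / 5.21×10⁻⁵ = 9.73×10⁻⁹ F.
V₁ = 2.30×10³ V.
Isolated ⇒ Q is held fixed. C₂ = 6.47 C₁ and V = Q/C, so V₂/V₁ = C₁/C₂ = 0.155.
V₂ = 0.155 × 2.30×10³ = 3.55×10² V.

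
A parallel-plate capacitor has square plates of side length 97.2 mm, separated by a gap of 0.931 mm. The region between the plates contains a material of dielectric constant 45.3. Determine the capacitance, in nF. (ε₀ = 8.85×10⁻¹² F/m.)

A = (97.2 mm)² = 9.45×10⁻³ m².
C = κε₀A/d = 45.3 × 8.85×10⁻¹² × 9.45×10⁻³ / 9.31×10⁻⁴ = 4.07×10⁻⁹ F.

4.07 nF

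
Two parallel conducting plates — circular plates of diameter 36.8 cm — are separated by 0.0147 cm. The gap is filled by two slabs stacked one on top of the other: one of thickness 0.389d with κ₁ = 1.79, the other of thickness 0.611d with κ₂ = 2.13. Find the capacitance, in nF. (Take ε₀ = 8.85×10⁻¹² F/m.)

12.7 nF

A = π(36.8/2 cm)² = 0.106 m².
Stacked slabs ⇒ two capacitors in series, each with the full plate area.
C₁ = κ₁ε₀A/d₁ = 1.79 × 8.85×10⁻¹² × 0.106 / 5.72×10⁻⁵ = 2.95×10⁻⁸ F.
C₂ = κ₂ε₀A/d₂ = 2.13 × 8.85×10⁻¹² × 0.106 / 8.98×10⁻⁵ = 2.23×10⁻⁸ F.
C = (1/C₁ + 1/C₂)⁻¹ = 1.27×10⁻⁸ F.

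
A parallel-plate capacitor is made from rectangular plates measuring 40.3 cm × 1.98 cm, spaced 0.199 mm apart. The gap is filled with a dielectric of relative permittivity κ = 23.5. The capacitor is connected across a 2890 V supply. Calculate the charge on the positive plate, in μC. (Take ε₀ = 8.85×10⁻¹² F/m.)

A = 40.3 × 1.98 cm² = 7.98×10⁻³ m².
C = κε₀A/d = 23.5 × 8.85×10⁻¹² × 7.98×10⁻³ / 1.99×10⁻⁴ = 8.34×10⁻⁹ F.
Q = CV = 8.34×10⁻⁹ × 2890 = 2.41×10⁻⁵ C.

24.1 μC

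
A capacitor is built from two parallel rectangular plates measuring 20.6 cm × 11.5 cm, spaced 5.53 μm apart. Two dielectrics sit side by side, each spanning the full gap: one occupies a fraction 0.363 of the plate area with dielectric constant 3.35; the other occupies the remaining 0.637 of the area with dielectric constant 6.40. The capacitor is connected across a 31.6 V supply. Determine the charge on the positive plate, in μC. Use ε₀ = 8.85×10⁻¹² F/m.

A = 20.6 × 11.5 cm² = 2.37×10⁻² m².
Side-by-side slabs ⇒ two capacitors in parallel, each spanning the full gap.
C₁ = κ₁ε₀A₁/d = 3.35 × 8.85×10⁻¹² × 8.60×10⁻³ / 5.53×10⁻⁶ = 4.61×10⁻⁸ F.
C₂ = κ₂ε₀A₂/d = 6.40 × 8.85×10⁻¹² × 1.51×10⁻² / 5.53×10⁻⁶ = 1.55×10⁻⁷ F.
C = C₁ + C₂ = 2.01×10⁻⁷ F.
Q = CV = 2.01×10⁻⁷ × 31.6 = 6.34×10⁻⁶ C.

Q ≈ 6.34 μC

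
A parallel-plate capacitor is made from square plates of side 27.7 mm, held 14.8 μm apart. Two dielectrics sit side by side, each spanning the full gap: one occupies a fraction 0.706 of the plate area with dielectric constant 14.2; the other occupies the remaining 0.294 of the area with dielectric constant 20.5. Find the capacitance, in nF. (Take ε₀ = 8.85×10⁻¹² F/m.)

A = (27.7 mm)² = 7.67×10⁻⁴ m².
Side-by-side slabs ⇒ two capacitors in parallel, each spanning the full gap.
C₁ = κ₁ε₀A₁/d = 14.2 × 8.85×10⁻¹² × 5.42×10⁻⁴ / 1.48×10⁻⁵ = 4.60×10⁻⁹ F.
C₂ = κ₂ε₀A₂/d = 20.5 × 8.85×10⁻¹² × 2.26×10⁻⁴ / 1.48×10⁻⁵ = 2.77×10⁻⁹ F.
C = C₁ + C₂ = 7.37×10⁻⁹ F.

C ≈ 7.37 nF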